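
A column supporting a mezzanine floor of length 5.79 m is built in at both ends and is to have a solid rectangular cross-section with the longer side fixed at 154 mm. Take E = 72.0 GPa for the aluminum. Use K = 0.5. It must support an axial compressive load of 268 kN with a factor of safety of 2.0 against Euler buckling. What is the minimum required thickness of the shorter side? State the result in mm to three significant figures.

b ≈ 79.0 mm

Required P_cr = n·P = 2.0 × 268 = 536.0 kN
L_e = K·L = 0.5 × 5.79 = 2.895 m
Required I = P_cr·L_e²/(π²E) = 5.360×10^5 × 2.895² / (π² × 7.20×10^10) = 6.322×10^-6 m⁴
I_req = 6.322×10^6 mm⁴
Rectangle, weak axis: I_min = h·b³/12 with h = 154 mm fixed  ⇒  b = (12I/h)^(1/3) = 79.0 mm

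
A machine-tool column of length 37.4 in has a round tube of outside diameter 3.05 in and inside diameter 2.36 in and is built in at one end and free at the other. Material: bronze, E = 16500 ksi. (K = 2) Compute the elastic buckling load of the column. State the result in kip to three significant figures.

P_cr ≈ 79.3 kip

d_o = 3.05 in, d_i = 2.36 in
I = π(d_o⁴ − d_i⁴)/64 = π(3.05⁴ − 2.360⁴)/64 = 2.725 in⁴
Effective length L_e = K·L = 2 × 37.4 = 74.80 in
P_cr = π²EI / L_e² = π² × 16500×10³ × 2.725 / 74.80² = 7.932×10^4 lb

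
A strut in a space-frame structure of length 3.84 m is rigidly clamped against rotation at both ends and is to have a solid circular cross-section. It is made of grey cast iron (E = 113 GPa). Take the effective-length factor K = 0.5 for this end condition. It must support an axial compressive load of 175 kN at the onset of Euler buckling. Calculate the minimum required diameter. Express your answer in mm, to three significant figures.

L_e = K·L = 0.5 × 3.84 = 1.920 m
Required I = P_cr·L_e²/(π²E) = 1.750×10^5 × 1.920² / (π² × 1.13×10^11) = 5.784×10^-7 m⁴
I_req = 5.784×10^5 mm⁴
Solid circle: I = πd⁴/64  ⇒  d = (64I/π)^(1/4) = (64×5.784×10^5/π)^(1/4) = 58.6 mm

d ≈ 58.6 mm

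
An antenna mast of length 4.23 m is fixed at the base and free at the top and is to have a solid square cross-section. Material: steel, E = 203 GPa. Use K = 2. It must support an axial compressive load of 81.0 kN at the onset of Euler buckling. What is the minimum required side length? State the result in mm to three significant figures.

L_e = K·L = 2 × 4.23 = 8.460 m
Required I = P_cr·L_e²/(π²E) = 8.100×10^4 × 8.460² / (π² × 2.03×10^11) = 2.894×10^-6 m⁴
I_req = 2.894×10^6 mm⁴
Solid square: I = a⁴/12  ⇒  a = (12I)^(1/4) = (12×2.894×10^6)^(1/4) = 76.8 mm

a ≈ 76.8 mm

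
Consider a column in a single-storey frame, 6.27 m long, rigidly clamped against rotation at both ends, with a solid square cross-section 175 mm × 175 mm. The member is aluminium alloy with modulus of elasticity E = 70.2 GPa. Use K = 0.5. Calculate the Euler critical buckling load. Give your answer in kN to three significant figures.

P_cr ≈ 5510 kN

I = a⁴/12 = 175⁴/12 = 7.816×10^7 mm⁴
I = 7.816×10^7 mm⁴ = 7.816×10^-5 m⁴
Effective length L_e = K·L = 0.5 × 6.27 = 3.135 m
P_cr = π²EI / L_e² = π² × 70.2×10⁹ × 7.816×10^-5 / 3.135² = 5.510×10^6 N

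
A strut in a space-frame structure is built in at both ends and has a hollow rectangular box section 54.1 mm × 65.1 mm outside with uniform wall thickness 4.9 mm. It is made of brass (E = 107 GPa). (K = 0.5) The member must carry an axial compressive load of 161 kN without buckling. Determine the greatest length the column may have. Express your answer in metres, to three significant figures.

L_max ≈ 3.47 m

Inner dimensions: h_i = 65.1 − 2×4.9 = 55.30 mm, b_i = 54.1 − 2×4.9 = 44.30 mm
Weak-axis I_min = (h_o·b_o³ − h_i·b_i³)/12 with b_o = 54.1, b_i = 44.30 mm (shorter outer/inner sides).
I_min = (65.1×54.1³ − 55.30×44.30³)/12 = 4.584×10^5 mm⁴
I = 4.584×10^-7 m⁴
At the buckling limit P_cr = P = 1.610×10^5 N
From P_cr = π²EI/(K·L)²:  L = (1/K)·√(π²EI/P_cr) = (1/0.5)·√(π²×1.07×10^11×4.584×10^-7/1.610×10^5)
L = 3.47 m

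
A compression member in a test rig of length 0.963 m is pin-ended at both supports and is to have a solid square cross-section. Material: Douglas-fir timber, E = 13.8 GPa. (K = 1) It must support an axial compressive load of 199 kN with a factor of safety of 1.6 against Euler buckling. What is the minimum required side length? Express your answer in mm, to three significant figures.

Required P_cr = n·P = 1.6 × 199 = 318.4 kN
L_e = K·L = 1 × 0.963 = 0.9630 m
Required I = P_cr·L_e²/(π²E) = 3.184×10^5 × 0.9630² / (π² × 1.38×10^10) = 2.168×10^-6 m⁴
I_req = 2.168×10^6 mm⁴
Solid square: I = a⁴/12  ⇒  a = (12I)^(1/4) = (12×2.168×10^6)^(1/4) = 71.4 mm

a ≈ 71.4 mm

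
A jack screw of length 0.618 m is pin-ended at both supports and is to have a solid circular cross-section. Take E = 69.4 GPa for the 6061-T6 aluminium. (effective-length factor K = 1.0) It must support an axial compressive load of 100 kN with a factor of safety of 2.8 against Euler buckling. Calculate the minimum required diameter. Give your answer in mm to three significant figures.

Required P_cr = n·P = 2.8 × 100 = 280.0 kN
L_e = K·L = 1 × 0.618 = 0.6180 m
Required I = P_cr·L_e²/(π²E) = 2.800×10^5 × 0.6180² / (π² × 6.94×10^10) = 1.561×10^-7 m⁴
I_req = 1.561×10^5 mm⁴
Solid circle: I = πd⁴/64  ⇒  d = (64I/π)^(1/4) = (64×1.561×10^5/π)^(1/4) = 42.2 mm

d ≈ 42.2 mm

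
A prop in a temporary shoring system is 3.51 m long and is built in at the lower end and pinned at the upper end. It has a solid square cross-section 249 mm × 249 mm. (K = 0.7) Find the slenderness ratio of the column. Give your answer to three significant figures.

For a square r = a/√12 = 249/√12 = 71.88 mm
L_e = K·L = 0.7 × 3.51 m = 2.457 m = 2457.0 mm
λ = L_e / r_min = 2457.0 / 71.88 = 34.2

λ ≈ 34.2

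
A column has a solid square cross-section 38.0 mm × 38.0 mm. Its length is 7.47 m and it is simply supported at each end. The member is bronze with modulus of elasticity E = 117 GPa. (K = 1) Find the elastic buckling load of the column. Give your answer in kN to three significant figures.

P_cr ≈ 3.60 kN

I = a⁴/12 = 38.0⁴/12 = 1.738×10^5 mm⁴
I = 1.738×10^5 mm⁴ = 1.738×10^-7 m⁴
Effective length L_e = K·L = 1 × 7.47 = 7.470 m
P_cr = π²EI / L_e² = π² × 117×10⁹ × 1.738×10^-7 / 7.470² = 3.596×10^3 N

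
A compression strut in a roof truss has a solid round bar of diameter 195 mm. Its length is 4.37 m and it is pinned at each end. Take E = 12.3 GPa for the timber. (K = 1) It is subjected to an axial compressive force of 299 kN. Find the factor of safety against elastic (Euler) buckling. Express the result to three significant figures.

n ≈ 1.51

I = πd⁴/64 = π×195⁴/64 = 7.098×10^7 mm⁴
I = 7.098×10^7 mm⁴ = 7.098×10^-5 m⁴
Effective length L_e = K·L = 1 × 4.37 = 4.370 m
P_cr = π²EI / L_e² = π² × 12.3×10⁹ × 7.098×10^-5 / 4.370² = 4.512×10^5 N
Factor of safety n = P_cr / P = 451.18 / 299 = 1.51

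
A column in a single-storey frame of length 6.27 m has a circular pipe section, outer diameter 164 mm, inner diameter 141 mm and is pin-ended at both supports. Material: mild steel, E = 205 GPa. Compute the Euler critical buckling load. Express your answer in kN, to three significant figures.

P_cr ≈ 829 kN

d_o = 164 mm, d_i = 141 mm
I = π(d_o⁴ − d_i⁴)/64 = π(164⁴ − 141.0⁴)/64 = 1.611×10^7 mm⁴
I = 1.611×10^7 mm⁴ = 1.611×10^-5 m⁴
Effective length L_e = K·L = 1 × 6.27 = 6.270 m
P_cr = π²EI / L_e² = π² × 205×10⁹ × 1.611×10^-5 / 6.270² = 8.290×10^5 N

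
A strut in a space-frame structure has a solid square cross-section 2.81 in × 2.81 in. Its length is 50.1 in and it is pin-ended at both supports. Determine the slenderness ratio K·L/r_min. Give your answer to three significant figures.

λ ≈ 61.8

I = a⁴/12 = 2.81⁴/12 = 5.196 in⁴
A = 7.896 in²;  r_min = √(I/A) = √(5.196/7.896) = 0.8112 in
L_e = K·L = 1 × 50.1 = 50.10 in
λ = L_e / r_min = 50.100 / 0.8112 = 61.8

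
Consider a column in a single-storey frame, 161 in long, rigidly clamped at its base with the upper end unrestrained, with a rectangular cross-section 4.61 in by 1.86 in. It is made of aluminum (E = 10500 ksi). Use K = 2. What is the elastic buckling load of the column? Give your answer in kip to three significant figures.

Buckling occurs about the weak axis: I_min = h·b³/12 with b = 1.86 in (the shorter side).
I_min = 4.61×1.86³/12 = 2.472 in⁴
Effective length L_e = K·L = 2 × 161 = 322.0 in
P_cr = π²EI / L_e² = π² × 10500×10³ × 2.472 / 322.0² = 2.471×10^3 lb

P_cr ≈ 2.47 kip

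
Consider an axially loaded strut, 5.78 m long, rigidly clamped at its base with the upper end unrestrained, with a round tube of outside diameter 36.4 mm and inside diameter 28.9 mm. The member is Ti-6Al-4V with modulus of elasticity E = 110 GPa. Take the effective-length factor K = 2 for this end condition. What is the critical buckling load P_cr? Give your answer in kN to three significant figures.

d_o = 36.4 mm, d_i = 28.9 mm
I = π(d_o⁴ − d_i⁴)/64 = π(36.4⁴ − 28.90⁴)/64 = 5.193×10^4 mm⁴
I = 5.193×10^4 mm⁴ = 5.193×10^-8 m⁴
Effective length L_e = K·L = 2 × 5.78 = 11.56 m
P_cr = π²EI / L_e² = π² × 110×10⁹ × 5.193×10^-8 / 11.56² = 421.9 N

P_cr ≈ 0.422 kN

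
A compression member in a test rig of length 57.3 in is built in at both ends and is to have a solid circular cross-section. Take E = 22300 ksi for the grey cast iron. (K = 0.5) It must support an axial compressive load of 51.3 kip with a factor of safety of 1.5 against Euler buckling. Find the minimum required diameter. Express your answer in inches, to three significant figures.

Required P_cr = n·P = 1.5 × 51.3 = 76.95 kip
L_e = K·L = 0.5 × 57.3 = 28.65 in
Required I = P_cr·L_e²/(π²E) = 7.695×10^4 × 28.65² / (π² × 2.23×10^7) = 0.2870 in⁴
Solid circle: I = πd⁴/64  ⇒  d = (64I/π)^(1/4) = (64×0.2870/π)^(1/4) = 1.55 in

d ≈ 1.55 in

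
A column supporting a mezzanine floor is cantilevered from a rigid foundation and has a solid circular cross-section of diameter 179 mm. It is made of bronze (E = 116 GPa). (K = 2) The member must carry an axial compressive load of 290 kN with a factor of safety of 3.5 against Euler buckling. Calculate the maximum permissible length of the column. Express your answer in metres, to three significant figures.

L_max ≈ 3.77 m

I = πd⁴/64 = π×179⁴/64 = 5.039×10^7 mm⁴
I = 5.039×10^-5 m⁴
Required critical load P_cr = n·P = 3.5 × 290 = 1015 kN = 1.015×10^6 N
From P_cr = π²EI/(K·L)²:  L = (1/K)·√(π²EI/P_cr) = (1/2)·√(π²×1.16×10^11×5.039×10^-5/1.015×10^6)
L = 3.77 m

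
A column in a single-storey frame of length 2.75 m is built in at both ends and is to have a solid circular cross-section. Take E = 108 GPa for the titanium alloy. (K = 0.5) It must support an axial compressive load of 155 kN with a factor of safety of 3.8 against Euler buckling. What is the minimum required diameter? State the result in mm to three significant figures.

d ≈ 67.9 mm

Required P_cr = n·P = 3.8 × 155 = 589.0 kN
L_e = K·L = 0.5 × 2.75 = 1.375 m
Required I = P_cr·L_e²/(π²E) = 5.890×10^5 × 1.375² / (π² × 1.08×10^11) = 1.045×10^-6 m⁴
I_req = 1.045×10^6 mm⁴
Solid circle: I = πd⁴/64  ⇒  d = (64I/π)^(1/4) = (64×1.045×10^6/π)^(1/4) = 67.9 mm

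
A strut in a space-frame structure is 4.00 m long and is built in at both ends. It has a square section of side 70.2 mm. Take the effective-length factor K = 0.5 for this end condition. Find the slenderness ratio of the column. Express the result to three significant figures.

λ ≈ 98.7

For a square r = a/√12 = 70.2/√12 = 20.26 mm
L_e = K·L = 0.5 × 4.00 m = 2.000 m = 2000.0 mm
λ = L_e / r_min = 2000.0 / 20.26 = 98.7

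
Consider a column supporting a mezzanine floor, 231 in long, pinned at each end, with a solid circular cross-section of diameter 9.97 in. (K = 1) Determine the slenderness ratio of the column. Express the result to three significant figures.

λ ≈ 92.7

I = πd⁴/64 = π×9.97⁴/64 = 485.0 in⁴
A = 78.07 in²;  r_min = √(I/A) = √(485.0/78.07) = 2.492 in
L_e = K·L = 1 × 231 = 231.0 in
λ = L_e / r_min = 231.00 / 2.492 = 92.7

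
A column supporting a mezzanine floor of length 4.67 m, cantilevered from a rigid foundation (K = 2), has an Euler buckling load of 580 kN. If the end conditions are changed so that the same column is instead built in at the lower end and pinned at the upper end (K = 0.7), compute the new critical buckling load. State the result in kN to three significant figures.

P_cr ≈ 4730 kN

P_cr ∝ 1/K², so P_cr,new = P_cr,old × (K_old/K_new)² = 580 × (2/0.7)²
= 580 × 8.163 = 4730 kN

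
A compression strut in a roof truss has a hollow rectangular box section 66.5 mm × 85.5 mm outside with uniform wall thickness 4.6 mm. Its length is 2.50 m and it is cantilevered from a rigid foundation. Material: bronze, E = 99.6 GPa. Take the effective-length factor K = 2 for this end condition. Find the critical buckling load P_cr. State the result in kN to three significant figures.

Inner dimensions: h_i = 85.5 − 2×4.6 = 76.30 mm, b_i = 66.5 − 2×4.6 = 57.30 mm
Weak-axis I_min = (h_o·b_o³ − h_i·b_i³)/12 with b_o = 66.5, b_i = 57.30 mm (shorter outer/inner sides).
I_min = (85.5×66.5³ − 76.30×57.30³)/12 = 8.991×10^5 mm⁴
I = 8.991×10^5 mm⁴ = 8.991×10^-7 m⁴
Effective length L_e = K·L = 2 × 2.50 = 5.000 m
P_cr = π²EI / L_e² = π² × 99.6×10⁹ × 8.991×10^-7 / 5.000² = 3.535×10^4 N

P_cr ≈ 35.4 kN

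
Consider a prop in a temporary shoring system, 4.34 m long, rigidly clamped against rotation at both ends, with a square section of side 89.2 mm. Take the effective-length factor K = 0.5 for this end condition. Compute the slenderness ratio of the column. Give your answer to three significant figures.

λ ≈ 84.3

For a square r = a/√12 = 89.2/√12 = 25.75 mm
L_e = K·L = 0.5 × 4.34 m = 2.170 m = 2170.0 mm
λ = L_e / r_min = 2170.0 / 25.75 = 84.3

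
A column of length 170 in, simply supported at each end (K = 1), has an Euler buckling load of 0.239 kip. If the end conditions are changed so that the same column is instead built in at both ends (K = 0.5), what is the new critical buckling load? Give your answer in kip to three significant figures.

P_cr ≈ 0.956 kip

P_cr ∝ 1/K², so P_cr,new = P_cr,old × (K_old/K_new)² = 0.239 × (1/0.5)²
= 0.239 × 4.000 = 0.956 kip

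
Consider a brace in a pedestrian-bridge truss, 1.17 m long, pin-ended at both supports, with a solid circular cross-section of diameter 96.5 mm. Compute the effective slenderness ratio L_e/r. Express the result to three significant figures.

For a solid circle r = d/4 = 96.5/4 = 24.12 mm
L_e = K·L = 1 × 1.17 m = 1.170 m = 1170.0 mm
λ = L_e / r_min = 1170.0 / 24.12 = 48.5

λ ≈ 48.5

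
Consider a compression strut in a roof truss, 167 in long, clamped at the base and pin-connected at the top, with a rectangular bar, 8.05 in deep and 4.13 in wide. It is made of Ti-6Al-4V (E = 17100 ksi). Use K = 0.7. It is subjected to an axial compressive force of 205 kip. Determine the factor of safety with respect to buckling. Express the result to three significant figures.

Buckling occurs about the weak axis: I_min = h·b³/12 with b = 4.13 in (the shorter side).
I_min = 8.05×4.13³/12 = 47.26 in⁴
Effective length L_e = K·L = 0.7 × 167 = 116.9 in
P_cr = π²EI / L_e² = π² × 17100×10³ × 47.26 / 116.9² = 5.836×10^5 lb
Factor of safety n = P_cr / P = 583.62 / 205 = 2.85

n ≈ 2.85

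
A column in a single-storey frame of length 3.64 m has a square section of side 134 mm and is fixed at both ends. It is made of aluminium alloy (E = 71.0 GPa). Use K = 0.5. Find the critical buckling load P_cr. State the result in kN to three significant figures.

I = a⁴/12 = 134⁴/12 = 2.687×10^7 mm⁴
I = 2.687×10^7 mm⁴ = 2.687×10^-5 m⁴
Effective length L_e = K·L = 0.5 × 3.64 = 1.820 m
P_cr = π²EI / L_e² = π² × 71.0×10⁹ × 2.687×10^-5 / 1.820² = 5.684×10^6 N

P_cr ≈ 5680 kN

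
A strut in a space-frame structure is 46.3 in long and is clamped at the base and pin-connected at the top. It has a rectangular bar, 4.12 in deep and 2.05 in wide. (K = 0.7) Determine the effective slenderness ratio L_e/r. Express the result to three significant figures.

λ ≈ 54.8

For a rectangle r_min = b/√12 = 2.05/√12 = 0.5918 in
L_e = K·L = 0.7 × 46.3 = 32.41 in
λ = L_e / r_min = 32.410 / 0.5918 = 54.8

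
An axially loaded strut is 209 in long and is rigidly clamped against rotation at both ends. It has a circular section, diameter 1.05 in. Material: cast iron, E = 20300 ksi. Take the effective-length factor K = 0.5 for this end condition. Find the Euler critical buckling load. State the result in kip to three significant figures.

I = πd⁴/64 = π×1.05⁴/64 = 5.967×10^-2 in⁴
Effective length L_e = K·L = 0.5 × 209 = 104.5 in
P_cr = π²EI / L_e² = π² × 20300×10³ × 5.967×10^-2 / 104.5² = 1.095×10^3 lb

P_cr ≈ 1.09 kip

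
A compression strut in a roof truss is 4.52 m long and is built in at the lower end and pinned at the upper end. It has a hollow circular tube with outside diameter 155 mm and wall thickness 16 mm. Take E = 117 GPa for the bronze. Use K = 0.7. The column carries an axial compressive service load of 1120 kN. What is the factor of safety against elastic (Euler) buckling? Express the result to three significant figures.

Inner diameter d_i = 155 − 2×16 = 123.0 mm
I = π(d_o⁴ − d_i⁴)/64 = π(155⁴ − 123.0⁴)/64 = 1.710×10^7 mm⁴
I = 1.710×10^7 mm⁴ = 1.710×10^-5 m⁴
Effective length L_e = K·L = 0.7 × 4.52 = 3.164 m
P_cr = π²EI / L_e² = π² × 117×10⁹ × 1.710×10^-5 / 3.164² = 1.972×10^6 N
Factor of safety n = P_cr / P = 1972.2 / 1120 = 1.76

n ≈ 1.76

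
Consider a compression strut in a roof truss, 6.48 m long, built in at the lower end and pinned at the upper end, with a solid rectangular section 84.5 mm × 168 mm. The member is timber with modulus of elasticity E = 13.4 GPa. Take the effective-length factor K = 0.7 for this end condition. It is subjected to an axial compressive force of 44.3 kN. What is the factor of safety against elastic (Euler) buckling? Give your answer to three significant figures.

n ≈ 1.23

Buckling occurs about the weak axis: I_min = h·b³/12 with b = 84.5 mm (the shorter side).
I_min = 168×84.5³/12 = 8.447×10^6 mm⁴
I = 8.447×10^6 mm⁴ = 8.447×10^-6 m⁴
Effective length L_e = K·L = 0.7 × 6.48 = 4.536 m
P_cr = π²EI / L_e² = π² × 13.4×10⁹ × 8.447×10^-6 / 4.536² = 5.429×10^4 N
Factor of safety n = P_cr / P = 54.295 / 44.3 = 1.23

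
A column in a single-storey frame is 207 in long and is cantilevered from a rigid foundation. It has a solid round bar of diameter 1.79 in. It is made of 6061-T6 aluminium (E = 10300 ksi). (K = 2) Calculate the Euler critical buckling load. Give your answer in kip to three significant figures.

P_cr ≈ 0.299 kip

I = πd⁴/64 = π×1.79⁴/64 = 0.5039 in⁴
Effective length L_e = K·L = 2 × 207 = 414.0 in
P_cr = π²EI / L_e² = π² × 10300×10³ × 0.5039 / 414.0² = 298.9 lb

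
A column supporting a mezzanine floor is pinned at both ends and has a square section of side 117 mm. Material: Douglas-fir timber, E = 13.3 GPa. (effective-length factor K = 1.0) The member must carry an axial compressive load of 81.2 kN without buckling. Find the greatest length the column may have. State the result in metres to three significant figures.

L_max ≈ 5.02 m

I = a⁴/12 = 117⁴/12 = 1.562×10^7 mm⁴
I = 1.562×10^-5 m⁴
At the buckling limit P_cr = P = 8.120×10^4 N
From P_cr = π²EI/(K·L)²:  L = (1/K)·√(π²EI/P_cr) = (1/1)·√(π²×1.33×10^10×1.562×10^-5/8.120×10^4)
L = 5.02 m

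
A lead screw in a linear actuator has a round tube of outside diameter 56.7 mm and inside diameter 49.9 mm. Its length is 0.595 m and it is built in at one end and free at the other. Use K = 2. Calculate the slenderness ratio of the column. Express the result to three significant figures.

d_o = 56.7 mm, d_i = 49.9 mm
I = π(d_o⁴ − d_i⁴)/64 = π(56.7⁴ − 49.90⁴)/64 = 2.030×10^5 mm⁴
A = 569.3 mm²;  r_min = √(I/A) = √(2.030×10^5/569.3) = 18.88 mm
L_e = K·L = 2 × 0.595 m = 1.190 m = 1190.0 mm
λ = L_e / r_min = 1190.0 / 18.88 = 63.0

λ ≈ 63.0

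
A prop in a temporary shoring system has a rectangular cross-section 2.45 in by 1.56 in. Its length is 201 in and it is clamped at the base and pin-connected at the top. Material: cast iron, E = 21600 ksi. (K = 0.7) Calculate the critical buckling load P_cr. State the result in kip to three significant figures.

P_cr ≈ 8.35 kip

Buckling occurs about the weak axis: I_min = h·b³/12 with b = 1.56 in (the shorter side).
I_min = 2.45×1.56³/12 = 0.7751 in⁴
Effective length L_e = K·L = 0.7 × 201 = 140.7 in
P_cr = π²EI / L_e² = π² × 21600×10³ × 0.7751 / 140.7² = 8.347×10^3 lb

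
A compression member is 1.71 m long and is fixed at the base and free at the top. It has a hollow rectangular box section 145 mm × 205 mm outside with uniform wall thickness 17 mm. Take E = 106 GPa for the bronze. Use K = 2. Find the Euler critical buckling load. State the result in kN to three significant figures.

P_cr ≈ 2920 kN

Inner dimensions: h_i = 205 − 2×17 = 171.0 mm, b_i = 145 − 2×17 = 111.0 mm
Weak-axis I_min = (h_o·b_o³ − h_i·b_i³)/12 with b_o = 145, b_i = 111.0 mm (shorter outer/inner sides).
I_min = (205×145³ − 171.0×111.0³)/12 = 3.259×10^7 mm⁴
I = 3.259×10^7 mm⁴ = 3.259×10^-5 m⁴
Effective length L_e = K·L = 2 × 1.71 = 3.420 m
P_cr = π²EI / L_e² = π² × 106×10⁹ × 3.259×10^-5 / 3.420² = 2.915×10^6 N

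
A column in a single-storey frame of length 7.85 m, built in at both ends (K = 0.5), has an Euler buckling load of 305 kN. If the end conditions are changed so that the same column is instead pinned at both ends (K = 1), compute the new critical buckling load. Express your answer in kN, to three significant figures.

P_cr ∝ 1/K², so P_cr,new = P_cr,old × (K_old/K_new)² = 305 × (0.5/1)²
= 305 × 0.2500 = 76.2 kN

P_cr ≈ 76.2 kN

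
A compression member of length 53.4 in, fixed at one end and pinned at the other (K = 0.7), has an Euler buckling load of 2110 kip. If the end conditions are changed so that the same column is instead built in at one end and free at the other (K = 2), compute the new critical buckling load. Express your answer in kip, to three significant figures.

P_cr ∝ 1/K², so P_cr,new = P_cr,old × (K_old/K_new)² = 2110 × (0.7/2)²
= 2110 × 0.1225 = 258 kip

P_cr ≈ 258 kip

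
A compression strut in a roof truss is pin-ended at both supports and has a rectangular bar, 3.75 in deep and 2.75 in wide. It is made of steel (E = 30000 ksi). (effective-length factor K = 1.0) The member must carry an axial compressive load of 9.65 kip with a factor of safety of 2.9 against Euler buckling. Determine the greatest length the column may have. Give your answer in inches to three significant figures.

L_max ≈ 262 in

Buckling occurs about the weak axis: I_min = h·b³/12 with b = 2.75 in (the shorter side).
I_min = 3.75×2.75³/12 = 6.499 in⁴
Required critical load P_cr = n·P = 2.9 × 9.65 = 27.98 kip = 2.799×10^4 lb
From P_cr = π²EI/(K·L)²:  L = (1/K)·√(π²EI/P_cr) = (1/1)·√(π²×3.00×10^7×6.499/2.799×10^4)
L = 262 in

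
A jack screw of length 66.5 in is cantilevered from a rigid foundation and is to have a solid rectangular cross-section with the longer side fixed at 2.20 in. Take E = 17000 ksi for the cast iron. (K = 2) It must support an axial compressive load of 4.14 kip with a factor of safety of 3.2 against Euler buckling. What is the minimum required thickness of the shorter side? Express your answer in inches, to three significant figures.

b ≈ 1.97 in

Required P_cr = n·P = 3.2 × 4.14 = 13.25 kip
L_e = K·L = 2 × 66.5 = 133.0 in
Required I = P_cr·L_e²/(π²E) = 1.325×10^4 × 133.0² / (π² × 1.70×10^7) = 1.397 in⁴
Rectangle, weak axis: I_min = h·b³/12 with h = 2.20 in fixed  ⇒  b = (12I/h)^(1/3) = 1.97 in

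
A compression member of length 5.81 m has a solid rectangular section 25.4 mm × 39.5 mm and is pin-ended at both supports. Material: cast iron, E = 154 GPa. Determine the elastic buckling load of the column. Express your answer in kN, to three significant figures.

P_cr ≈ 2.43 kN

Buckling occurs about the weak axis: I_min = h·b³/12 with b = 25.4 mm (the shorter side).
I_min = 39.5×25.4³/12 = 5.394×10^4 mm⁴
I = 5.394×10^4 mm⁴ = 5.394×10^-8 m⁴
Effective length L_e = K·L = 1 × 5.81 = 5.810 m
P_cr = π²EI / L_e² = π² × 154×10⁹ × 5.394×10^-8 / 5.810² = 2.429×10^3 N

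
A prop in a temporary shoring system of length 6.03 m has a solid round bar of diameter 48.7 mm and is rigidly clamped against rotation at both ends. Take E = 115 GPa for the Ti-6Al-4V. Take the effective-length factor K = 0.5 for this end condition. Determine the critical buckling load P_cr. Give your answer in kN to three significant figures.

P_cr ≈ 34.5 kN

I = πd⁴/64 = π×48.7⁴/64 = 2.761×10^5 mm⁴
I = 2.761×10^5 mm⁴ = 2.761×10^-7 m⁴
Effective length L_e = K·L = 0.5 × 6.03 = 3.015 m
P_cr = π²EI / L_e² = π² × 115×10⁹ × 2.761×10^-7 / 3.015² = 3.448×10^4 N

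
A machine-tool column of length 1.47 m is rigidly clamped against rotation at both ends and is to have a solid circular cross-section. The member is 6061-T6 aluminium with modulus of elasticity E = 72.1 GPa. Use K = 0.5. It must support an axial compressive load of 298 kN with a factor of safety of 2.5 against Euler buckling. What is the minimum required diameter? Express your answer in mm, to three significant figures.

d ≈ 58.3 mm

Required P_cr = n·P = 2.5 × 298 = 745.0 kN
L_e = K·L = 0.5 × 1.47 = 0.7350 m
Required I = P_cr·L_e²/(π²E) = 7.450×10^5 × 0.7350² / (π² × 7.21×10^10) = 5.656×10^-7 m⁴
I_req = 5.656×10^5 mm⁴
Solid circle: I = πd⁴/64  ⇒  d = (64I/π)^(1/4) = (64×5.656×10^5/π)^(1/4) = 58.3 mm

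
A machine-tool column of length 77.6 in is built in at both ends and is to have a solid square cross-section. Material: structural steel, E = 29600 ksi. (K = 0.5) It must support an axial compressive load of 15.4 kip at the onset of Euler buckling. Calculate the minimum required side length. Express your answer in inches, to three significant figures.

a ≈ 0.988 in

L_e = K·L = 0.5 × 77.6 = 38.80 in
Required I = P_cr·L_e²/(π²E) = 1.540×10^4 × 38.80² / (π² × 2.96×10^7) = 7.936×10^-2 in⁴
Solid square: I = a⁴/12  ⇒  a = (12I)^(1/4) = (12×7.936×10^-2)^(1/4) = 0.988 in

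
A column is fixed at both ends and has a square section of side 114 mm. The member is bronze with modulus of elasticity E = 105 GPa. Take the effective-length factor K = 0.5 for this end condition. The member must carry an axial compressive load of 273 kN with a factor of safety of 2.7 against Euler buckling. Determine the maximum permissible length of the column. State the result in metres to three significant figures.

L_max ≈ 8.90 m

I = a⁴/12 = 114⁴/12 = 1.407×10^7 mm⁴
I = 1.407×10^-5 m⁴
Required critical load P_cr = n·P = 2.7 × 273 = 737.1 kN = 7.371×10^5 N
From P_cr = π²EI/(K·L)²:  L = (1/K)·√(π²EI/P_cr) = (1/0.5)·√(π²×1.05×10^11×1.407×10^-5/7.371×10^5)
L = 8.90 m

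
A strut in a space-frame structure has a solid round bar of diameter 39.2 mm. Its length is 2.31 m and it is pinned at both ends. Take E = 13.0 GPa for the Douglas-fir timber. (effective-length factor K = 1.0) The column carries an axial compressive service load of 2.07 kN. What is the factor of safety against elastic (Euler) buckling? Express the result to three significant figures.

n ≈ 1.35

I = πd⁴/64 = π×39.2⁴/64 = 1.159×10^5 mm⁴
I = 1.159×10^5 mm⁴ = 1.159×10^-7 m⁴
Effective length L_e = K·L = 1 × 2.31 = 2.310 m
P_cr = π²EI / L_e² = π² × 13.0×10⁹ × 1.159×10^-7 / 2.310² = 2.787×10^3 N
Factor of safety n = P_cr / P = 2.7870 / 2.07 = 1.35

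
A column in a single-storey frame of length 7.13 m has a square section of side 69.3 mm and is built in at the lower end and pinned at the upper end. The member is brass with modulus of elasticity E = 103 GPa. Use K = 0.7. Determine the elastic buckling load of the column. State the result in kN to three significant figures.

P_cr ≈ 78.4 kN

I = a⁴/12 = 69.3⁴/12 = 1.922×10^6 mm⁴
I = 1.922×10^6 mm⁴ = 1.922×10^-6 m⁴
Effective length L_e = K·L = 0.7 × 7.13 = 4.991 m
P_cr = π²EI / L_e² = π² × 103×10⁹ × 1.922×10^-6 / 4.991² = 7.844×10^4 N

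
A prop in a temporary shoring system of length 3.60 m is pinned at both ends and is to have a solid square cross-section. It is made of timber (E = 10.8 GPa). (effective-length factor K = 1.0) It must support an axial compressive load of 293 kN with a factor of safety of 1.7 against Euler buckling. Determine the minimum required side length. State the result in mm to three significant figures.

Required P_cr = n·P = 1.7 × 293 = 498.1 kN
L_e = K·L = 1 × 3.60 = 3.600 m
Required I = P_cr·L_e²/(π²E) = 4.981×10^5 × 3.600² / (π² × 1.08×10^10) = 6.056×10^-5 m⁴
I_req = 6.056×10^7 mm⁴
Solid square: I = a⁴/12  ⇒  a = (12I)^(1/4) = (12×6.056×10^7)^(1/4) = 164 mm

a ≈ 164 mm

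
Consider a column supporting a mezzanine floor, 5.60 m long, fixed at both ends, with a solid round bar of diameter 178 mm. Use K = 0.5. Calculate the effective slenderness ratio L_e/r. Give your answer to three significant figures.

For a solid circle r = d/4 = 178/4 = 44.50 mm
L_e = K·L = 0.5 × 5.60 m = 2.800 m = 2800.0 mm
λ = L_e / r_min = 2800.0 / 44.50 = 62.9

λ ≈ 62.9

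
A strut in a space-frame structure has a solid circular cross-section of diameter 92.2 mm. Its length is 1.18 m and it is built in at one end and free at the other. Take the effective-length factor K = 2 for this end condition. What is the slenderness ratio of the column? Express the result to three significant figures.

λ ≈ 102

For a solid circle r = d/4 = 92.2/4 = 23.05 mm
L_e = K·L = 2 × 1.18 m = 2.360 m = 2360.0 mm
λ = L_e / r_min = 2360.0 / 23.05 = 102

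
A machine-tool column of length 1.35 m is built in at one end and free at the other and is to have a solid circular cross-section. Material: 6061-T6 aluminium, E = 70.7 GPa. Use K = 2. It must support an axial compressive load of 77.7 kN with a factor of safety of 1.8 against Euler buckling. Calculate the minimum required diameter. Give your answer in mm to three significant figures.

Required P_cr = n·P = 1.8 × 77.7 = 139.9 kN
L_e = K·L = 2 × 1.35 = 2.700 m
Required I = P_cr·L_e²/(π²E) = 1.399×10^5 × 2.700² / (π² × 7.07×10^10) = 1.461×10^-6 m⁴
I_req = 1.461×10^6 mm⁴
Solid circle: I = πd⁴/64  ⇒  d = (64I/π)^(1/4) = (64×1.461×10^6/π)^(1/4) = 73.9 mm

d ≈ 73.9 mm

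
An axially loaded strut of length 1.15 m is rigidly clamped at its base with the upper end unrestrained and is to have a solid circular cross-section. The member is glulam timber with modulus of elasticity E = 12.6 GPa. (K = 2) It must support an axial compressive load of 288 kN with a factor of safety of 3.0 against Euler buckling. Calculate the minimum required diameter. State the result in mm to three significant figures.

Required P_cr = n·P = 3.0 × 288 = 864.0 kN
L_e = K·L = 2 × 1.15 = 2.300 m
Required I = P_cr·L_e²/(π²E) = 8.640×10^5 × 2.300² / (π² × 1.26×10^10) = 3.675×10^-5 m⁴
I_req = 3.675×10^7 mm⁴
Solid circle: I = πd⁴/64  ⇒  d = (64I/π)^(1/4) = (64×3.675×10^7/π)^(1/4) = 165 mm

d ≈ 165 mm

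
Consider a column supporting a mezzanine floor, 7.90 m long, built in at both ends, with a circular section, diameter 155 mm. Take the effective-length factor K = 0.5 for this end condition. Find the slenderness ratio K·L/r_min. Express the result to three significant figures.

λ ≈ 102

I = πd⁴/64 = π×155⁴/64 = 2.833×10^7 mm⁴
A = 1.887×10^4 mm²;  r_min = √(I/A) = √(2.833×10^7/1.887×10^4) = 38.75 mm
L_e = K·L = 0.5 × 7.90 m = 3.950 m = 3950.0 mm
λ = L_e / r_min = 3950.0 / 38.75 = 102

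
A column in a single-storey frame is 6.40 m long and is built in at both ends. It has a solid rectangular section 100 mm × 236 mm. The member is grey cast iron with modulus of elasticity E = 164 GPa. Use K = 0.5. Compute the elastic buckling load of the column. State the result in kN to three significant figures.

Buckling occurs about the weak axis: I_min = h·b³/12 with b = 100 mm (the shorter side).
I_min = 236×100³/12 = 1.967×10^7 mm⁴
I = 1.967×10^7 mm⁴ = 1.967×10^-5 m⁴
Effective length L_e = K·L = 0.5 × 6.40 = 3.200 m
P_cr = π²EI / L_e² = π² × 164×10⁹ × 1.967×10^-5 / 3.200² = 3.109×10^6 N

P_cr ≈ 3110 kN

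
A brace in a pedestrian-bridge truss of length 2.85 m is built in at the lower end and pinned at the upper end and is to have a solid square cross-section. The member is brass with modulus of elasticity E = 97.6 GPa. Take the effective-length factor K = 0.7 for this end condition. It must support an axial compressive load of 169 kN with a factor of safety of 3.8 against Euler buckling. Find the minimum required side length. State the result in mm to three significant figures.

a ≈ 75.1 mm

Required P_cr = n·P = 3.8 × 169 = 642.2 kN
L_e = K·L = 0.7 × 2.85 = 1.995 m
Required I = P_cr·L_e²/(π²E) = 6.422×10^5 × 1.995² / (π² × 9.76×10^10) = 2.653×10^-6 m⁴
I_req = 2.653×10^6 mm⁴
Solid square: I = a⁴/12  ⇒  a = (12I)^(1/4) = (12×2.653×10^6)^(1/4) = 75.1 mm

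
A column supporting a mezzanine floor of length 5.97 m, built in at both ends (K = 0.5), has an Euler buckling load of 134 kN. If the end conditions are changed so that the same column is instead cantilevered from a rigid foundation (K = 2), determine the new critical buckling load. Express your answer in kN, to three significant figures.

P_cr ∝ 1/K², so P_cr,new = P_cr,old × (K_old/K_new)² = 134 × (0.5/2)²
= 134 × 0.06250 = 8.38 kN

P_cr ≈ 8.38 kN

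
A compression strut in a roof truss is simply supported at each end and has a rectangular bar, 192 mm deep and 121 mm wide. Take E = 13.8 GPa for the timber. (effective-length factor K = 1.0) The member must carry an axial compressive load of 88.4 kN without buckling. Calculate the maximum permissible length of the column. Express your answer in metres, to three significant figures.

L_max ≈ 6.61 m

Buckling occurs about the weak axis: I_min = h·b³/12 with b = 121 mm (the shorter side).
I_min = 192×121³/12 = 2.834×10^7 mm⁴
I = 2.834×10^-5 m⁴
At the buckling limit P_cr = P = 8.840×10^4 N
From P_cr = π²EI/(K·L)²:  L = (1/K)·√(π²EI/P_cr) = (1/1)·√(π²×1.38×10^10×2.834×10^-5/8.840×10^4)
L = 6.61 m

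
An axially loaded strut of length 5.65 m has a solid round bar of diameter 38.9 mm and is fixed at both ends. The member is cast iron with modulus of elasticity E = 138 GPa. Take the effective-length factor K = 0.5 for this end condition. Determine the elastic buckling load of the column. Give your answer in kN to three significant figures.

I = πd⁴/64 = π×38.9⁴/64 = 1.124×10^5 mm⁴
I = 1.124×10^5 mm⁴ = 1.124×10^-7 m⁴
Effective length L_e = K·L = 0.5 × 5.65 = 2.825 m
P_cr = π²EI / L_e² = π² × 138×10⁹ × 1.124×10^-7 / 2.825² = 1.918×10^4 N

P_cr ≈ 19.2 kN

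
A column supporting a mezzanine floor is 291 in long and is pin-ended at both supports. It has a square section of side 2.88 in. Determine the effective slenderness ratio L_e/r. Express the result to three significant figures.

For a square r = a/√12 = 2.88/√12 = 0.8314 in
L_e = K·L = 1 × 291 = 291.0 in
λ = L_e / r_min = 291.00 / 0.8314 = 350

λ ≈ 350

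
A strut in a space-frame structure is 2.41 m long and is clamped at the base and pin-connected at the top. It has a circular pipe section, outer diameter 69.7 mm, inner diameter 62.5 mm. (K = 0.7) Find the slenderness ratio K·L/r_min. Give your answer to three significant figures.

d_o = 69.7 mm, d_i = 62.5 mm
I = π(d_o⁴ − d_i⁴)/64 = π(69.7⁴ − 62.50⁴)/64 = 4.095×10^5 mm⁴
A = 747.6 mm²;  r_min = √(I/A) = √(4.095×10^5/747.6) = 23.40 mm
L_e = K·L = 0.7 × 2.41 m = 1.687 m = 1687.0 mm
λ = L_e / r_min = 1687.0 / 23.40 = 72.1

λ ≈ 72.1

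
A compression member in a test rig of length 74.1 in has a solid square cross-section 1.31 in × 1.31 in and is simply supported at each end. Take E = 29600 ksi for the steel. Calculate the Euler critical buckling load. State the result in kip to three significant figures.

P_cr ≈ 13.1 kip

I = a⁴/12 = 1.31⁴/12 = 0.2454 in⁴
Effective length L_e = K·L = 1 × 74.1 = 74.10 in
P_cr = π²EI / L_e² = π² × 29600×10³ × 0.2454 / 74.10² = 1.306×10^4 lb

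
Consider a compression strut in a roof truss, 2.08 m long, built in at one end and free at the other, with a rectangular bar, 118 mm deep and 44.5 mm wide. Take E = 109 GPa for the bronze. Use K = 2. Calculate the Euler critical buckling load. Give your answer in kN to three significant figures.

Buckling occurs about the weak axis: I_min = h·b³/12 with b = 44.5 mm (the shorter side).
I_min = 118×44.5³/12 = 8.665×10^5 mm⁴
I = 8.665×10^5 mm⁴ = 8.665×10^-7 m⁴
Effective length L_e = K·L = 2 × 2.08 = 4.160 m
P_cr = π²EI / L_e² = π² × 109×10⁹ × 8.665×10^-7 / 4.160² = 5.387×10^4 N

P_cr ≈ 53.9 kN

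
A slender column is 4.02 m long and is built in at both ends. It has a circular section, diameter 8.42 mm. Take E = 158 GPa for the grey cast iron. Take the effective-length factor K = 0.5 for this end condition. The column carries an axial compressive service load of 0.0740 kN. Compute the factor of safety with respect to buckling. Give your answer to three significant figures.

I = πd⁴/64 = π×8.42⁴/64 = 246.7 mm⁴
I = 246.7 mm⁴ = 2.467×10^-10 m⁴
Effective length L_e = K·L = 0.5 × 4.02 = 2.010 m
P_cr = π²EI / L_e² = π² × 158×10⁹ × 2.467×10^-10 / 2.010² = 95.23 N
Factor of safety n = P_cr / P = 0.095232 / 0.0740 = 1.29

n ≈ 1.29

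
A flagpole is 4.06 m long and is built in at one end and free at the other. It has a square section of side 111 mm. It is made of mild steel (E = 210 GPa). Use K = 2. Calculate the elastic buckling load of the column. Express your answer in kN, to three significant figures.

I = a⁴/12 = 111⁴/12 = 1.265×10^7 mm⁴
I = 1.265×10^7 mm⁴ = 1.265×10^-5 m⁴
Effective length L_e = K·L = 2 × 4.06 = 8.120 m
P_cr = π²EI / L_e² = π² × 210×10⁹ × 1.265×10^-5 / 8.120² = 3.977×10^5 N

P_cr ≈ 398 kN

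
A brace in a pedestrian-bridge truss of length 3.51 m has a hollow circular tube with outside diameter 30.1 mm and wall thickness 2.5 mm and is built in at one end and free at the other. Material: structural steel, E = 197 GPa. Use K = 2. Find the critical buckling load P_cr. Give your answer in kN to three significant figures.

P_cr ≈ 0.821 kN

Inner diameter d_i = 30.1 − 2×2.5 = 25.10 mm
I = π(d_o⁴ − d_i⁴)/64 = π(30.1⁴ − 25.10⁴)/64 = 2.081×10^4 mm⁴
I = 2.081×10^4 mm⁴ = 2.081×10^-8 m⁴
Effective length L_e = K·L = 2 × 3.51 = 7.020 m
P_cr = π²EI / L_e² = π² × 197×10⁹ × 2.081×10^-8 / 7.020² = 821.0 N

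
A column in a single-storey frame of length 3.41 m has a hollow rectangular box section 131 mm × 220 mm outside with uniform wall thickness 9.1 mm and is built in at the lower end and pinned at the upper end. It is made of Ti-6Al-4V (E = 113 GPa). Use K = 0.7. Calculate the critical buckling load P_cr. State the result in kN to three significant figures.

Inner dimensions: h_i = 220 − 2×9.1 = 201.8 mm, b_i = 131 − 2×9.1 = 112.8 mm
Weak-axis I_min = (h_o·b_o³ − h_i·b_i³)/12 with b_o = 131, b_i = 112.8 mm (shorter outer/inner sides).
I_min = (220×131³ − 201.8×112.8³)/12 = 1.708×10^7 mm⁴
I = 1.708×10^7 mm⁴ = 1.708×10^-5 m⁴
Effective length L_e = K·L = 0.7 × 3.41 = 2.387 m
P_cr = π²EI / L_e² = π² × 113×10⁹ × 1.708×10^-5 / 2.387² = 3.343×10^6 N

P_cr ≈ 3340 kN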